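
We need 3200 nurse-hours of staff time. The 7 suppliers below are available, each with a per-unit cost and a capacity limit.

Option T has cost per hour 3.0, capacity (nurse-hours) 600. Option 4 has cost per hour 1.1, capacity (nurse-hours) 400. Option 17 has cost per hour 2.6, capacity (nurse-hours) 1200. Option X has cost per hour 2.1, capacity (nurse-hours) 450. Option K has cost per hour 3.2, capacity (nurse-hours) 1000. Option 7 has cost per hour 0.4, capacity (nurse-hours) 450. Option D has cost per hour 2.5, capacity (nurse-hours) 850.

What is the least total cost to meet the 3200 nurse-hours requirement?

6420

Fill from the cheapest supplier first.
Option 7 (0.4): use full 450 — 2750 nurse-hours to go.
Option 4 (1.1): use full 400 — 2350 nurse-hours to go.
Option X at 2.1: take all 450 nurse-hours — 1900 still needed.
Take 850 from Option D at 2.5 — need 1050 more.
Take 1050 from Option 17 at 2.6 to finish.
Option T, Option K: unused.
Cost = 450×0.4 + 400×1.1 + 450×2.1 + 850×2.5 + 1050×2.6 = 6420.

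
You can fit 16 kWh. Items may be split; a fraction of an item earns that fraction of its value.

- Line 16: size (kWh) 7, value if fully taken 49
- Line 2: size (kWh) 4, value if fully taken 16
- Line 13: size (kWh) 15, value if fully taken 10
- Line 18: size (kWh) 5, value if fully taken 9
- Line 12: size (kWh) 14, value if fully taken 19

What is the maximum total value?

74

Rank by value-to-size ratio: Line 16 49/7≈7, Line 2 16/4≈4, Line 18 9/5≈1.8, Line 12 19/14≈1.36, Line 13 10/15≈0.667.
Take all of Line 16 (7 kWh, value 49) — 9 kWh left.
All 4 kWh of Line 2 fit (value 16) — 5 remain.
All 5 kWh of Line 18 fit (value 9) — 0 remain.
Total value = 74.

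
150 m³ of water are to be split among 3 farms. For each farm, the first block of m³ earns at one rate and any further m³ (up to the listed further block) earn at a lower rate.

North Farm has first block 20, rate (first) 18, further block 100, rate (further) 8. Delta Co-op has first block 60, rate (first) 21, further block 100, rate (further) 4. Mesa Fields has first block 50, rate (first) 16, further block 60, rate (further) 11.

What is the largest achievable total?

2640

Treat each block as its own option and order by rate: Delta Co-op/first 21 > North Farm/first 18 > Mesa Fields/first 16 > Mesa Fields/second 11 > North Farm/second 8 > Delta Co-op/second 4.
Fill Delta Co-op first block (60 at 21) → 90 left.
North Farm/first (18): +20 → 70 left.
Fill Mesa Fields first block (50 at 16) → 20 left.
20 remain; put them into Mesa Fields second at 11.
Total = 21×60 + 18×20 + 16×50 + 11×20 = 2640.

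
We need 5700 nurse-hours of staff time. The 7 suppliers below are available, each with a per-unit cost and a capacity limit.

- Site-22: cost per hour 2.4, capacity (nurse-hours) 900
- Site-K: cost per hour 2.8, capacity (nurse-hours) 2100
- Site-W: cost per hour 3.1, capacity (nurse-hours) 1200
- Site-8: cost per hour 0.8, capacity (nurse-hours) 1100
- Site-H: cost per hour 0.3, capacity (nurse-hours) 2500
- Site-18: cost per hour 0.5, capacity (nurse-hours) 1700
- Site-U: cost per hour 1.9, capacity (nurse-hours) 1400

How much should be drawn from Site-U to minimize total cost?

400

Fill from the cheapest supplier first.
Take 2500 from Site-H at 0.3 ; need 3200 more.
Site-18 (0.5): use full 1700 ; 1500 nurse-hours to go.
Site-8 at 0.8: take all 1100 nurse-hours ; 400 still needed.
Take 400 from Site-U at 1.9 to finish.
Site-22, Site-K, Site-W: unused.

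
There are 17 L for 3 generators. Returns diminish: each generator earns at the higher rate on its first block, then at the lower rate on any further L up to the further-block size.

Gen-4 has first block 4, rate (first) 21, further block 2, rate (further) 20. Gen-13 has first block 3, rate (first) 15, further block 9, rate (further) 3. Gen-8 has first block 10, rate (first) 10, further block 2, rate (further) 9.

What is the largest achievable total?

249

Treat each block as its own option and order by rate: Gen-4/tier1 21 > Gen-4/tier2 20 > Gen-13/tier1 15 > Gen-8/tier1 10 > Gen-8/tier2 9 > Gen-13/tier2 3.
Fill Gen-4 tier1 block (4 at 21) ; 13 left.
Gen-4 tier2 at 20: fill all 2 ; 11 left.
Fill Gen-13 tier1 block (3 at 15) ; 8 left.
Gen-8 tier1 at 10: only 8 left, fill 8.
Total = 21×4 + 20×2 + 15×3 + 10×8 = 249.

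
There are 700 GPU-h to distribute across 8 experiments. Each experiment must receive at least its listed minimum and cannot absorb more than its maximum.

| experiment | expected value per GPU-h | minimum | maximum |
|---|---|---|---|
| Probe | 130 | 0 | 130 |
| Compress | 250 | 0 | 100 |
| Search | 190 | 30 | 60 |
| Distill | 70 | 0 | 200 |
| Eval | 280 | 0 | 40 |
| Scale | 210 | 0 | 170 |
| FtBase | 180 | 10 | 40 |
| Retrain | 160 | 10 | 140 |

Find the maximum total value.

131200

Meeting every minimum uses 0+0+30+0+0+0+10+10 = 50 GPU-h, leaving 650.
Rank by expected value per GPU-h: Eval 280 > Compress 250 > Scale 210 > Search 190 > FtBase 180 > Retrain 160 > Probe 130 > Distill 70.
Give Eval 40 more to hit its cap of 40 ; 610 left.
Compress takes 100 more to reach its cap of 100 ; 510 left.
Scale: +170 to 170 (cap) ; 340 left.
Search: +30 to 60 (cap) ; 310 left.
Give FtBase 30 more to hit its cap of 40 ; 280 left.
Retrain takes 130 more to reach its cap of 140 ; 150 left.
Probe: +130 to 130 (cap) ; 20 left.
Distill has room for 200 more but only 20 remain, so it gets 20.
Total = 130×130 + 250×100 + 190×60 + 70×20 + 280×40 + 210×170 + 180×40 + 160×140 = 131200.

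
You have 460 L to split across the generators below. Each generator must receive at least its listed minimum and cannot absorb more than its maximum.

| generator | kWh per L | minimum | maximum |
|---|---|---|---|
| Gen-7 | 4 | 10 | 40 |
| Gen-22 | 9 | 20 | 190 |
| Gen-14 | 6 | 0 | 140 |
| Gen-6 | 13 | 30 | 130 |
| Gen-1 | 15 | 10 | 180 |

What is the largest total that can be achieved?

5690

Meeting every minimum uses 10+20+0+30+10 = 70 L, leaving 390.
Highest kWh per L first: Gen-1 15 > Gen-6 13 > Gen-22 9 > Gen-14 6 > Gen-7 4.
Gen-1: +170 to 180 (cap) — 220 left.
Give Gen-6 100 more to hit its cap of 130 — 120 left.
Only 120 left; Gen-22 takes them to reach 140.
Total = 4×10 + 9×140 + 13×130 + 15×180 = 5690.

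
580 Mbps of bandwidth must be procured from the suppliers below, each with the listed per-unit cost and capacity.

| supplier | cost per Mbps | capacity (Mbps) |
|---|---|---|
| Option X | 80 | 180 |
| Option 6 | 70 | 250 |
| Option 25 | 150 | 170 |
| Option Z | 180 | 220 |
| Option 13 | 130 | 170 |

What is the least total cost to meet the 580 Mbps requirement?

51400

Fill from the cheapest supplier first.
Option 6 at 70: take all 250 Mbps — 330 still needed.
Option X at 80: take all 180 Mbps — 150 still needed.
Option 13 (130): take the remaining 150 — done.
Option 25, Option Z: unused.
Cost = 250×70 + 180×80 + 150×130 = 51400.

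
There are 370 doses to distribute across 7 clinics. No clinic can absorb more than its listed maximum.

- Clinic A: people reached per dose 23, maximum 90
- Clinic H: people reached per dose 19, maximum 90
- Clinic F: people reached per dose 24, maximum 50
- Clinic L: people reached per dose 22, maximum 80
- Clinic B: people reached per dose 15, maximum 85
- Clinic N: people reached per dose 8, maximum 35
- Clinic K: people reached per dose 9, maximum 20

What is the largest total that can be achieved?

Rank by people reached per dose: Clinic F 24 > Clinic A 23 > Clinic L 22 > Clinic H 19 > Clinic B 15 > Clinic K 9 > Clinic N 8.
Give Clinic F 50 to hit its cap of 50 → 320 left.
Clinic A takes 90 to reach its cap of 90 → 230 left.
Clinic L: +80 to 80 (cap) → 150 left.
Clinic H takes 90 to reach its cap of 90 → 60 left.
Clinic B: +60 (room for 85) → 60. Pool exhausted.
Total = 23×90 + 19×90 + 24×50 + 22×80 + 15×60 = 7640.

7640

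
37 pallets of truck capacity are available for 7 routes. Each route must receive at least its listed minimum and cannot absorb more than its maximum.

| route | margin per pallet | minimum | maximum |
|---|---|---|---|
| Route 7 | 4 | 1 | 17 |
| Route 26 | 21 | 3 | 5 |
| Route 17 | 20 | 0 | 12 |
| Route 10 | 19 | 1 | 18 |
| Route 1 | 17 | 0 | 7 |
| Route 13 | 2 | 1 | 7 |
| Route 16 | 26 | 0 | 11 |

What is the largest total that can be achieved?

Meeting every minimum uses 1+3+0+1+0+1+0 = 6 pallets, leaving 31.
Rank by margin per pallet: Route 16 26 > Route 26 21 > Route 17 20 > Route 10 19 > Route 1 17 > Route 7 4 > Route 13 2.
Route 16 takes 11 more to reach its cap of 11 — 20 left.
Route 26: +2 to 5 (cap) — 18 left.
Route 17: +12 to 12 (cap) — 6 left.
Route 10 has room for 17 more but only 6 remain, so it gets 7.
Total = 4×1 + 21×5 + 20×12 + 19×7 + 2×1 + 26×11 = 770.

770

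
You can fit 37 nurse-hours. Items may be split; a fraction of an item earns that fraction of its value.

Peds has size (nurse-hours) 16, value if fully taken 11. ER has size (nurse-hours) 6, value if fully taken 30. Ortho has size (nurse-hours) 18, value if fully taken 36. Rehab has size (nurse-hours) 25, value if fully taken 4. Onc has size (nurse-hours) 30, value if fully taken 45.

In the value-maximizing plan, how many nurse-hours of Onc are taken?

13

Best value per unit of size first: ER 30/6≈5, Ortho 36/18≈2, Onc 45/30≈1.5, Peds 11/16≈0.688, Rehab 4/25≈0.16.
All 6 nurse-hours of ER fit (value 30) — 31 remain.
Take all of Ortho (18 nurse-hours, value 36) — 13 nurse-hours left.
13 nurse-hours left: a 13/30 share of Onc gives 45×13/30 = 19.5.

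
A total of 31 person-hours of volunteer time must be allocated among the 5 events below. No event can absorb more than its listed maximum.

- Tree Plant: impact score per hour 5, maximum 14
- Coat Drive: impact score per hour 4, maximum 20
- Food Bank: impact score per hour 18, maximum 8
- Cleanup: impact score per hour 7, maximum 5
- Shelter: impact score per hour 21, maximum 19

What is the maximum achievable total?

Highest impact score per hour first: Shelter 21 > Food Bank 18 > Cleanup 7 > Tree Plant 5 > Coat Drive 4.
Shelter: +19 to 19 (cap) ; 12 left.
Food Bank takes 8 to reach its cap of 8 ; 4 left.
Cleanup has room for 5 but only 4 remain, so it gets 4.
Total = 18×8 + 7×4 + 21×19 = 571.

571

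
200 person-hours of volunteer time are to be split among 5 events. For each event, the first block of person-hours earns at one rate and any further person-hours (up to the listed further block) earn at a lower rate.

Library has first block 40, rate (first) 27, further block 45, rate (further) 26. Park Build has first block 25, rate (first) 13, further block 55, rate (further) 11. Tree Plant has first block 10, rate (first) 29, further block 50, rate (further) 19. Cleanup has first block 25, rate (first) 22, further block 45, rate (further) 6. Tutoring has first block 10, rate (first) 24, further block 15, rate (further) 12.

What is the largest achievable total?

4540

Rank every tier by rate: Tree Plant/tier1 29 > Library/tier1 27 > Library/tier2 26 > Tutoring/tier1 24 > Cleanup/tier1 22 > Tree Plant/tier2 19 > Park Build/tier1 13 > Tutoring/tier2 12 > Park Build/tier2 11 > Cleanup/tier2 6.
Fill Tree Plant tier1 block (10 at 29) ; 190 left.
Fill Library tier1 block (40 at 27) ; 150 left.
Library tier2 at 26: fill all 45 ; 105 left.
Tutoring tier1 at 24: fill all 10 ; 95 left.
Cleanup tier1 at 22: fill all 25 ; 70 left.
Tree Plant/tier2 (19): +50 ; 20 left.
20 remain; put them into Park Build tier1 at 13.
Total = 29×10 + 27×40 + 26×45 + 24×10 + 22×25 + 19×50 + 13×20 = 4540.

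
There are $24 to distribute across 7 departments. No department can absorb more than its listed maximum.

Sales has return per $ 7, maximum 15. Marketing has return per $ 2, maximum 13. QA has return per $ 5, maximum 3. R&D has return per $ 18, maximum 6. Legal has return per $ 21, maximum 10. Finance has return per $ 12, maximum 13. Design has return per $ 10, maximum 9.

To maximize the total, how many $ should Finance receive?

8

Order the departments by return per $: Legal 21 > R&D 18 > Finance 12 > Design 10 > Sales 7 > QA 5 > Marketing 2.
Legal takes 10 to reach its cap of 10 ; 14 left.
Give R&D 6 to hit its cap of 6 ; 8 left.
Finance: +8 (room for 13) → 8. Pool exhausted.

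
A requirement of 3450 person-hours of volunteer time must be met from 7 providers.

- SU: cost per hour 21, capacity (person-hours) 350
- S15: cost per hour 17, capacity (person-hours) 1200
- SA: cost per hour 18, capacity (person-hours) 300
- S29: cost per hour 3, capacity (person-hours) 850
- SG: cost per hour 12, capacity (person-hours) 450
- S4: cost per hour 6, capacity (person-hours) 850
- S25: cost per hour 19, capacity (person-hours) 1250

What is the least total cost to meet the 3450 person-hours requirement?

35250

Use providers in increasing cost order.
Take 850 from S29 at 3 — need 2600 more.
Take 850 from S4 at 6 — need 1750 more.
Take 450 from SG at 12 — need 1300 more.
Take 1200 from S15 at 17 — need 100 more.
SA at 18: take 100 of its 300 — requirement met.
S25, SU: unused.
Cost = 850×3 + 850×6 + 450×12 + 1200×17 + 100×18 = 35250.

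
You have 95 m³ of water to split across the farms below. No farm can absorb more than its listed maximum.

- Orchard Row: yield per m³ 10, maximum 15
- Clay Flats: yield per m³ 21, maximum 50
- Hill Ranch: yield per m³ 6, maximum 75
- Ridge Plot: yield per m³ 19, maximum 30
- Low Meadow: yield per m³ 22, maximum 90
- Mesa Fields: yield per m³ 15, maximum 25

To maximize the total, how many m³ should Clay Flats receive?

Order the farms by yield per m³: Low Meadow 22 > Clay Flats 21 > Ridge Plot 19 > Mesa Fields 15 > Orchard Row 10 > Hill Ranch 6.
Low Meadow takes 90 to reach its cap of 90 — 5 left.
Clay Flats: +5 (room for 50) → 5. Pool exhausted.

5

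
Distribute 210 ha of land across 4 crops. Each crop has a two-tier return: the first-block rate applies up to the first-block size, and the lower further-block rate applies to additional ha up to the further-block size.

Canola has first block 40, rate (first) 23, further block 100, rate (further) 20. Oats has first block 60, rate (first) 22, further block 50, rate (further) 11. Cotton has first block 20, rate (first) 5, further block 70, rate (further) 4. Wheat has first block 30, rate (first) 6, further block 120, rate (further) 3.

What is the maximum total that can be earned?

Treat each block as its own option and order by rate: Canola/first 23 > Oats/first 22 > Canola/second 20 > Oats/second 11 > Wheat/first 6 > Cotton/first 5 > Cotton/second 4 > Wheat/second 3.
Fill Canola first block (40 at 23) → 170 left.
Oats/first (22): +60 → 110 left.
Fill Canola second block (100 at 20) → 10 left.
Oats/second: +10 of 50 at 11; pool empty.
Total = 23×40 + 22×60 + 20×100 + 11×10 = 4350.

4350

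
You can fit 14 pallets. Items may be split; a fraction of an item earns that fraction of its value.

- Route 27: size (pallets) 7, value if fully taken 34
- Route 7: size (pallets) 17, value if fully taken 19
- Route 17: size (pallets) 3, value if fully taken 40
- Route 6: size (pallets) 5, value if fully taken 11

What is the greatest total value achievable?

Sort by value density: Route 17 40/3≈13.3, Route 27 34/7≈4.86, Route 6 11/5≈2.2, Route 7 19/17≈1.12.
All 3 pallets of Route 17 fit (value 40) — 11 remain.
All 7 pallets of Route 27 fit (value 34) — 4 remain.
Only 4 pallets remain; take 4/5 of Route 6 for value 11×4/5 = 8.8.
Total value = 82.8.

82.8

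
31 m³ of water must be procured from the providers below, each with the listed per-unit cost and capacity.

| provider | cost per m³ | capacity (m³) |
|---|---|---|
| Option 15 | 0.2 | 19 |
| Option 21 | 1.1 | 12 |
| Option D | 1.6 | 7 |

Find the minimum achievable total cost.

Cheapest first:
Option 15 (0.2): use full 19 — 12 m³ to go.
Option 21 at 1.1: take all 12 m³ — 0 still needed.
Option D: unused.
Cost = 19×0.2 + 12×1.1 = 17.

17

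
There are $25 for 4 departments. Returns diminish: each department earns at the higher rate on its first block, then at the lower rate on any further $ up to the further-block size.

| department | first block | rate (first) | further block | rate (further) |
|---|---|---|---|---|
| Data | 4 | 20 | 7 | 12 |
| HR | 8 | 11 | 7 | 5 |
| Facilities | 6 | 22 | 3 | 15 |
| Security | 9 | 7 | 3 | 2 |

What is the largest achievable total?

396

Rank every tier by rate: Facilities/first 22 > Data/first 20 > Facilities/second 15 > Data/second 12 > HR/first 11 > Security/first 7 > HR/second 5 > Security/second 2.
Facilities/first (22): +6 → 19 left.
Data/first (20): +4 → 15 left.
Facilities/second (15): +3 → 12 left.
Data/second (12): +7 → 5 left.
HR first at 11: only 5 left, fill 5.
Total = 22×6 + 20×4 + 15×3 + 12×7 + 11×5 = 396.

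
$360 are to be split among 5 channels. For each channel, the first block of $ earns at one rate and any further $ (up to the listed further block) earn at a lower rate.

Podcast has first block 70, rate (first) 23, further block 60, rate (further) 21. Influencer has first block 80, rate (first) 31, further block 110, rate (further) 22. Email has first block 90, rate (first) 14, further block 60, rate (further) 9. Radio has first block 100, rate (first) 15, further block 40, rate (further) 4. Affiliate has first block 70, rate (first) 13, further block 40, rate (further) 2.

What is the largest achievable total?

8370

Order all 10 blocks by rate: Influencer/tier1 31 > Podcast/tier1 23 > Influencer/tier2 22 > Podcast/tier2 21 > Radio/tier1 15 > Email/tier1 14 > Affiliate/tier1 13 > Email/tier2 9 > Radio/tier2 4 > Affiliate/tier2 2.
Influencer tier1 at 31: fill all 80 → 280 left.
Fill Podcast tier1 block (70 at 23) → 210 left.
Influencer tier2 at 22: fill all 110 → 100 left.
Podcast/tier2 (21): +60 → 40 left.
40 remain; put them into Radio tier1 at 15.
Total = 31×80 + 23×70 + 22×110 + 21×60 + 15×40 = 8370.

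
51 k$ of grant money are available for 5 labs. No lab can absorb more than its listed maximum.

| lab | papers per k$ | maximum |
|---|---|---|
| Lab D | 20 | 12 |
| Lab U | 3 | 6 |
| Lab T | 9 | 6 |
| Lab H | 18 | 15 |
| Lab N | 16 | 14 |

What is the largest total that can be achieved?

800

Rank by papers per k$: Lab D 20 > Lab H 18 > Lab N 16 > Lab T 9 > Lab U 3.
Lab D takes 12 to reach its cap of 12 ; 39 left.
Lab H takes 15 to reach its cap of 15 ; 24 left.
Lab N takes 14 to reach its cap of 14 ; 10 left.
Lab T takes 6 to reach its cap of 6 ; 4 left.
Lab U has room for 6 but only 4 remain, so it gets 4.
Total = 20×12 + 3×4 + 9×6 + 18×15 + 16×14 = 800.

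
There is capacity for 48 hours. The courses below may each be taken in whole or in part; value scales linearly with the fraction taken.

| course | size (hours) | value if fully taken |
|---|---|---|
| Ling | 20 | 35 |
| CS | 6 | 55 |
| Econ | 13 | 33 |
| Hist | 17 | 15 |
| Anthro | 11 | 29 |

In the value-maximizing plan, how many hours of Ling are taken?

Sort by value density: CS 55/6≈9.17, Anthro 29/11≈2.64, Econ 33/13≈2.54, Ling 35/20≈1.75, Hist 15/17≈0.882.
All 6 hours of CS fit (value 55) → 42 remain.
Take all of Anthro (11 hours, value 29) → 31 hours left.
Take all of Econ (13 hours, value 33) → 18 hours left.
Only 18 hours remain; take 18/20 of Ling for value 35×18/20 = 31.5.

18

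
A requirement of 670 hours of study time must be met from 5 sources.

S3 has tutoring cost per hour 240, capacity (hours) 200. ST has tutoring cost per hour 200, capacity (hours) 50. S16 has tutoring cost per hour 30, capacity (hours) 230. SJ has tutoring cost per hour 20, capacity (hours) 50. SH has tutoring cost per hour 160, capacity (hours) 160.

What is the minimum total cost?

86700

Use sources in increasing cost order.
Take 50 from SJ at 20 — need 620 more.
S16 (30): use full 230 — 390 hours to go.
SH (160): use full 160 — 230 hours to go.
ST (200): use full 50 — 180 hours to go.
S3 (240): take the remaining 180 — done.
Cost = 50×20 + 230×30 + 160×160 + 50×200 + 180×240 = 86700.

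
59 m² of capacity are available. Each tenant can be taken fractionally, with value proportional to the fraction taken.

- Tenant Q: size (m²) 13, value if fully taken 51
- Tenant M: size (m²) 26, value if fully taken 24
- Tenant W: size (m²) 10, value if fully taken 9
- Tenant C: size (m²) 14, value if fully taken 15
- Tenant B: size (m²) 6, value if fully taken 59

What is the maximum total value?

Sort by value density: Tenant B 59/6≈9.83, Tenant Q 51/13≈3.92, Tenant C 15/14≈1.07, Tenant M 24/26≈0.923, Tenant W 9/10≈0.9.
Tenant B: take in full, 6 m² for value 59 — 53 left.
All 13 m² of Tenant Q fit (value 51) — 40 remain.
All 14 m² of Tenant C fit (value 15) — 26 remain.
All 26 m² of Tenant M fit (value 24) — 0 remain.
Total value = 149.

149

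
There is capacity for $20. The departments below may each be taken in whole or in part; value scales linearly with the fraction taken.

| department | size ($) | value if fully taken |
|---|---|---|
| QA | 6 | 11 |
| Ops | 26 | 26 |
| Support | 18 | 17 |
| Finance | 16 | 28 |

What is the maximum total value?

Sort by value density: QA 11/6≈1.83, Finance 28/16≈1.75, Ops 26/26≈1, Support 17/18≈0.944.
QA: take in full, 6 $ for value 11 → 14 left.
Fill the last 14 $ with part of Finance: 14/16 of it earns 24.5.
Total value = 35.5.

35.5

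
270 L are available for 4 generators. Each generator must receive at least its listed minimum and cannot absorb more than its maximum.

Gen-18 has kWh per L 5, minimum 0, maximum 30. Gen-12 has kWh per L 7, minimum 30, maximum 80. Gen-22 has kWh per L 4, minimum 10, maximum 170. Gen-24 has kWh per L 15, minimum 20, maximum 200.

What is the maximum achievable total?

3460

Meeting every minimum uses 0+30+10+20 = 60 L, leaving 210.
Order the generators by kWh per L: Gen-24 15 > Gen-12 7 > Gen-18 5 > Gen-22 4.
Give Gen-24 180 more to hit its cap of 200 — 30 left.
Gen-12: +30 (room for 50) → 60. Pool exhausted.
Total = 7×60 + 4×10 + 15×200 = 3460.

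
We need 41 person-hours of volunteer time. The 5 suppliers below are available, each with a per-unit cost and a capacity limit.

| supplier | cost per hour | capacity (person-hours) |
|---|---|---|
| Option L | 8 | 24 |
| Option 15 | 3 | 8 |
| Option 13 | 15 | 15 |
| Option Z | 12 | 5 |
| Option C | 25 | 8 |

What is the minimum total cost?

336

Use suppliers in increasing cost order.
Option 15 (3): use full 8 — 33 person-hours to go.
Option L at 8: take all 24 person-hours — 9 still needed.
Take 5 from Option Z at 12 — need 4 more.
Take 4 from Option 13 at 15 to finish.
Option C: unused.
Cost = 8×3 + 24×8 + 5×12 + 4×15 = 336.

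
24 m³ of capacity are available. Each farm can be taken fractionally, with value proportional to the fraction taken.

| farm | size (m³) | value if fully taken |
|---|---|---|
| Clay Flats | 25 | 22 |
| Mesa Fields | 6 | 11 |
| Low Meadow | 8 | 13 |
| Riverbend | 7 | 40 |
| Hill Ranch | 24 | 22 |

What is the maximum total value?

Best value per unit of size first: Riverbend 40/7≈5.71, Mesa Fields 11/6≈1.83, Low Meadow 13/8≈1.62, Hill Ranch 22/24≈0.917, Clay Flats 22/25≈0.88.
Take all of Riverbend (7 m³, value 40) → 17 m³ left.
All 6 m³ of Mesa Fields fit (value 11) → 11 remain.
All 8 m³ of Low Meadow fit (value 13) → 3 remain.
Fill the last 3 m³ with part of Hill Ranch: 3/24 of it earns 2.75.
Total value = 66.75.

66.75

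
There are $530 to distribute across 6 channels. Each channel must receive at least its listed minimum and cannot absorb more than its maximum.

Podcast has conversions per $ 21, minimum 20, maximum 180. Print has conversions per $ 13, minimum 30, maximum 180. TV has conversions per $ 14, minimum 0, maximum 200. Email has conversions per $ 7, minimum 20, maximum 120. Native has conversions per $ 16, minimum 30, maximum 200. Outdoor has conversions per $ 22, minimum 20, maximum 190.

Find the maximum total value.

Meeting every minimum uses 20+30+0+20+30+20 = 120 $, leaving 410.
Order the channels by conversions per $: Outdoor 22 > Podcast 21 > Native 16 > TV 14 > Print 13 > Email 7.
Outdoor takes 170 more to reach its cap of 190 ; 240 left.
Podcast takes 160 more to reach its cap of 180 ; 80 left.
Native has room for 170 more but only 80 remain, so it gets 110.
Total = 21×180 + 13×30 + 7×20 + 16×110 + 22×190 = 10250.

10250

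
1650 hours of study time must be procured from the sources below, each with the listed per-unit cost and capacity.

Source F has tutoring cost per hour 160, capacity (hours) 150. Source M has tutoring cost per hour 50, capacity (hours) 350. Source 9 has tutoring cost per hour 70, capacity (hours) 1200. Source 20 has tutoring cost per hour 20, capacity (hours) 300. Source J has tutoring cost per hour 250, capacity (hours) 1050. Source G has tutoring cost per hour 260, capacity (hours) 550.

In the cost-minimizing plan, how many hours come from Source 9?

1000

Cheapest first:
Take 300 from Source 20 at 20 ; need 1350 more.
Take 350 from Source M at 50 ; need 1000 more.
Take 1000 from Source 9 at 70 to finish.
Source F, Source J, Source G: unused.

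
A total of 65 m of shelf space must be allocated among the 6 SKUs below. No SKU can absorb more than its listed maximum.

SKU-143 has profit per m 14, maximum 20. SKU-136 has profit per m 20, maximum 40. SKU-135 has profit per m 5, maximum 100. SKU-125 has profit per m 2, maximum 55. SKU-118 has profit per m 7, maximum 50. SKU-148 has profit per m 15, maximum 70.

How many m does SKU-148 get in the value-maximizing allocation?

Order the SKUs by profit per m: SKU-136 20 > SKU-148 15 > SKU-143 14 > SKU-118 7 > SKU-135 5 > SKU-125 2.
Give SKU-136 40 to hit its cap of 40 — 25 left.
SKU-148: +25 (room for 70) → 25. Pool exhausted.

25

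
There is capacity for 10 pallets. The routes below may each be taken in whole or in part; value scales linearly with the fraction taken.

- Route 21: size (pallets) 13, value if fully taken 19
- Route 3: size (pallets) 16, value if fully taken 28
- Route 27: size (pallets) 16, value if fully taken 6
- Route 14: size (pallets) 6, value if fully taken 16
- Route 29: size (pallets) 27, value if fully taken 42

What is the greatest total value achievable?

Sort by value density: Route 14 16/6≈2.67, Route 3 28/16≈1.75, Route 29 42/27≈1.56, Route 21 19/13≈1.46, Route 27 6/16≈0.375.
Take all of Route 14 (6 pallets, value 16) ; 4 pallets left.
Fill the last 4 pallets with part of Route 3: 4/16 of it earns 7.
Total value = 23.

23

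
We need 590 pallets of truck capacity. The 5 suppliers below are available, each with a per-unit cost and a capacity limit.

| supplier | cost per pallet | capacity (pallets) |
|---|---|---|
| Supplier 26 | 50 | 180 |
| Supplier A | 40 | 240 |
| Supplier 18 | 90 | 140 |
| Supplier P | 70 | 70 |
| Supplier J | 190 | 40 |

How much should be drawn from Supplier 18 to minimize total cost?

100

Use suppliers in increasing cost order.
Supplier A (40): use full 240 → 350 pallets to go.
Supplier 26 at 50: take all 180 pallets → 170 still needed.
Supplier P (70): use full 70 → 100 pallets to go.
Supplier 18 (90): take the remaining 100 → done.
Supplier J: unused.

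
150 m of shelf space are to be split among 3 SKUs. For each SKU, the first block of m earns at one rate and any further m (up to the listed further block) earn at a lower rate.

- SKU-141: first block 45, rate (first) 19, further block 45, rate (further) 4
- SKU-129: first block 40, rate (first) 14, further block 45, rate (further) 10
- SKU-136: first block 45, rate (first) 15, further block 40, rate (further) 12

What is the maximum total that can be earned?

2330

Order all 6 blocks by rate: SKU-141/T1 19 > SKU-136/T1 15 > SKU-129/T1 14 > SKU-136/T2 12 > SKU-129/T2 10 > SKU-141/T2 4.
SKU-141 T1 at 19: fill all 45 ; 105 left.
Fill SKU-136 T1 block (45 at 15) ; 60 left.
SKU-129/T1 (14): +40 ; 20 left.
20 remain; put them into SKU-136 T2 at 12.
Total = 19×45 + 15×45 + 14×40 + 12×20 = 2330.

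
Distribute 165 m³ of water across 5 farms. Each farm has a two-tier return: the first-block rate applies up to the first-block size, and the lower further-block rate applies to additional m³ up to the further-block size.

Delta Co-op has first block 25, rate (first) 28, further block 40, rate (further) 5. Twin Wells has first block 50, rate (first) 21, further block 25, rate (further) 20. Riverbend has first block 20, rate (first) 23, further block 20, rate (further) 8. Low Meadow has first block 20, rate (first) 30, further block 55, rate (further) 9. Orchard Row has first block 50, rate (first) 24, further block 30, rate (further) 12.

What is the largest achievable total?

Rank every tier by rate: Low Meadow/T1 30 > Delta Co-op/T1 28 > Orchard Row/T1 24 > Riverbend/T1 23 > Twin Wells/T1 21 > Twin Wells/T2 20 > Orchard Row/T2 12 > Low Meadow/T2 9 > Riverbend/T2 8 > Delta Co-op/T2 5.
Low Meadow T1 at 30: fill all 20 → 145 left.
Delta Co-op T1 at 28: fill all 25 → 120 left.
Orchard Row/T1 (24): +50 → 70 left.
Riverbend/T1 (23): +20 → 50 left.
Twin Wells/T1 (21): +50 → 0 left.
Total = 30×20 + 28×25 + 24×50 + 23×20 + 21×50 = 4010.

4010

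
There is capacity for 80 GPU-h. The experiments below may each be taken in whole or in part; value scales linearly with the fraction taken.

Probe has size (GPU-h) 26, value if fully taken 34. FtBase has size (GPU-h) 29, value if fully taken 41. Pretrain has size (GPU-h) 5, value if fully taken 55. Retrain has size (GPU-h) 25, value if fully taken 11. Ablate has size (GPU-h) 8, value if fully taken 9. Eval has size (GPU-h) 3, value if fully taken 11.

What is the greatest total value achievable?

Best value per unit of size first: Pretrain 55/5≈11, Eval 11/3≈3.67, FtBase 41/29≈1.41, Probe 34/26≈1.31, Ablate 9/8≈1.12, Retrain 11/25≈0.44.
Take all of Pretrain (5 GPU-h, value 55) ; 75 GPU-h left.
Take all of Eval (3 GPU-h, value 11) ; 72 GPU-h left.
FtBase: take in full, 29 GPU-h for value 41 ; 43 left.
Take all of Probe (26 GPU-h, value 34) ; 17 GPU-h left.
All 8 GPU-h of Ablate fit (value 9) ; 9 remain.
9 GPU-h left: a 9/25 share of Retrain gives 11×9/25 = 3.96.
Total value = 153.96.

153.96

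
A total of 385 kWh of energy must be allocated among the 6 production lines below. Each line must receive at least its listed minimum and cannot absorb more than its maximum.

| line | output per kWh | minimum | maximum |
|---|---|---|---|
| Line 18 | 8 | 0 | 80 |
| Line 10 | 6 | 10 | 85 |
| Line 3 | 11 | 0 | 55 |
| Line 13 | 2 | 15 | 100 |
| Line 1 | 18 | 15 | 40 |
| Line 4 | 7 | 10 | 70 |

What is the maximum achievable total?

3075

Meeting every minimum uses 0+10+0+15+15+10 = 50 kWh, leaving 335.
Order the production lines by output per kWh: Line 1 18 > Line 3 11 > Line 18 8 > Line 4 7 > Line 10 6 > Line 13 2.
Line 1 takes 25 more to reach its cap of 40 → 310 left.
Line 3 takes 55 more to reach its cap of 55 → 255 left.
Line 18 takes 80 more to reach its cap of 80 → 175 left.
Line 4 takes 60 more to reach its cap of 70 → 115 left.
Line 10 takes 75 more to reach its cap of 85 → 40 left.
Line 13: +40 (room for 85) → 55. Pool exhausted.
Total = 8×80 + 6×85 + 11×55 + 2×55 + 18×40 + 7×70 = 3075.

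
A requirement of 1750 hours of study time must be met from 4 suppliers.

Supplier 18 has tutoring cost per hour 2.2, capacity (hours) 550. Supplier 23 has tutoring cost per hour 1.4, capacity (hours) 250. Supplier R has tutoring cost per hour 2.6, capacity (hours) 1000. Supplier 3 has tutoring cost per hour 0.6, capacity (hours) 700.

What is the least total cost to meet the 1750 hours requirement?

2630

Cheapest first:
Supplier 3 at 0.6: take all 700 hours → 1050 still needed.
Take 250 from Supplier 23 at 1.4 → need 800 more.
Supplier 18 at 2.2: take all 550 hours → 250 still needed.
Take 250 from Supplier R at 2.6 to finish.
Cost = 700×0.6 + 250×1.4 + 550×2.2 + 250×2.6 = 2630.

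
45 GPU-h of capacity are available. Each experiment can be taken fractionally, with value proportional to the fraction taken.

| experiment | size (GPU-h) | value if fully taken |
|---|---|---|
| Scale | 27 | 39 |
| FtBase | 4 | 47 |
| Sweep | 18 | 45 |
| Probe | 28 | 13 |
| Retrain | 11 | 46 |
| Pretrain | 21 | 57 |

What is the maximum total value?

172.5

Best value per unit of size first: FtBase 47/4≈11.8, Retrain 46/11≈4.18, Pretrain 57/21≈2.71, Sweep 45/18≈2.5, Scale 39/27≈1.44, Probe 13/28≈0.464.
FtBase: take in full, 4 GPU-h for value 47 → 41 left.
Take all of Retrain (11 GPU-h, value 46) → 30 GPU-h left.
All 21 GPU-h of Pretrain fit (value 57) → 9 remain.
9 GPU-h left: a 9/18 share of Sweep gives 45×9/18 = 22.5.
Total value = 172.5.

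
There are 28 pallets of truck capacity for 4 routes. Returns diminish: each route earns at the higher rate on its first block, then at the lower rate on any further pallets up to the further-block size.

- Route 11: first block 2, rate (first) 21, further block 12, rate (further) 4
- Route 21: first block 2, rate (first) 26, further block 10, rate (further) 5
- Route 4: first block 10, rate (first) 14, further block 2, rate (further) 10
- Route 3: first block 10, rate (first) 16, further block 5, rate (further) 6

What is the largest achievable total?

Order all 8 blocks by rate: Route 21/first 26 > Route 11/first 21 > Route 3/first 16 > Route 4/first 14 > Route 4/second 10 > Route 3/second 6 > Route 21/second 5 > Route 11/second 4.
Route 21 first at 26: fill all 2 ; 26 left.
Fill Route 11 first block (2 at 21) ; 24 left.
Route 3/first (16): +10 ; 14 left.
Route 4/first (14): +10 ; 4 left.
Route 4 second at 10: fill all 2 ; 2 left.
Route 3/second: +2 of 5 at 6; pool empty.
Total = 26×2 + 21×2 + 16×10 + 14×10 + 10×2 + 6×2 = 426.

426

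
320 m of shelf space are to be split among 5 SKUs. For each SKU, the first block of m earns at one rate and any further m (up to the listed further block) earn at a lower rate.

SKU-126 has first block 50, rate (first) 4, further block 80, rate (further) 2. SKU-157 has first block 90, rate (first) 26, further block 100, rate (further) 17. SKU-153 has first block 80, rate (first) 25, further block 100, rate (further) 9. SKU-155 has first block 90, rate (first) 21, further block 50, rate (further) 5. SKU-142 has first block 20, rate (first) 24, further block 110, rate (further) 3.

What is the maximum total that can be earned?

Treat each block as its own option and order by rate: SKU-157/first 26 > SKU-153/first 25 > SKU-142/first 24 > SKU-155/first 21 > SKU-157/second 17 > SKU-153/second 9 > SKU-155/second 5 > SKU-126/first 4 > SKU-142/second 3 > SKU-126/second 2.
SKU-157/first (26): +90 — 230 left.
Fill SKU-153 first block (80 at 25) — 150 left.
SKU-142 first at 24: fill all 20 — 130 left.
SKU-155/first (21): +90 — 40 left.
SKU-157 second at 17: only 40 left, fill 40.
Total = 26×90 + 25×80 + 24×20 + 21×90 + 17×40 = 7390.

7390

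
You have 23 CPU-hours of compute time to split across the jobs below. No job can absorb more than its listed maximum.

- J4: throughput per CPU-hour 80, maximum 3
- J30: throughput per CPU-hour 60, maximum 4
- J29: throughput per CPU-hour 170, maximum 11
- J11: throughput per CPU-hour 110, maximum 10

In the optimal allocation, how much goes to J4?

2

Order the jobs by throughput per CPU-hour: J29 170 > J11 110 > J4 80 > J30 60.
J29 takes 11 to reach its cap of 11 ; 12 left.
Give J11 10 to hit its cap of 10 ; 2 left.
J4 has room for 3 but only 2 remain, so it gets 2.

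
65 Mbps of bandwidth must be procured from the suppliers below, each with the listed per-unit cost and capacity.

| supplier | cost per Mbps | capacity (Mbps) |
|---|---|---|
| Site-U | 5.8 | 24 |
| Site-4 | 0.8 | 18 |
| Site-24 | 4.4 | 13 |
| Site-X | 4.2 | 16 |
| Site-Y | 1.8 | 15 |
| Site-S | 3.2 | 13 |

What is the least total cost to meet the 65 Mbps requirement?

Fill from the cheapest supplier first.
Site-4 at 0.8: take all 18 Mbps — 47 still needed.
Site-Y (1.8): use full 15 — 32 Mbps to go.
Take 13 from Site-S at 3.2 — need 19 more.
Site-X at 4.2: take all 16 Mbps — 3 still needed.
Site-24 at 4.4: take 3 of its 13 — requirement met.
Site-U: unused.
Cost = 18×0.8 + 15×1.8 + 13×3.2 + 16×4.2 + 3×4.4 = 163.4.

163.4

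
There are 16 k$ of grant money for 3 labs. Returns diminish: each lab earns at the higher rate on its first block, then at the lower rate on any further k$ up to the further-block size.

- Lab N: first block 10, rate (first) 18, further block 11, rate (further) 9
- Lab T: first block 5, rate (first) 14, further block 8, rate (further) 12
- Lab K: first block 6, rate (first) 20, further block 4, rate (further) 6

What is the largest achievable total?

Treat each block as its own option and order by rate: Lab K/tier1 20 > Lab N/tier1 18 > Lab T/tier1 14 > Lab T/tier2 12 > Lab N/tier2 9 > Lab K/tier2 6.
Lab K tier1 at 20: fill all 6 — 10 left.
Lab N tier1 at 18: fill all 10 — 0 left.
Total = 20×6 + 18×10 = 300.

300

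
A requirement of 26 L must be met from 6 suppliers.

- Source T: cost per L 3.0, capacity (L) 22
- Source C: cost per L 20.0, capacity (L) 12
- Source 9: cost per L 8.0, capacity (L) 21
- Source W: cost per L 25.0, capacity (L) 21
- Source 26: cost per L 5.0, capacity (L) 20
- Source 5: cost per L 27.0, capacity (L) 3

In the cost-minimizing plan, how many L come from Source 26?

4

Cheapest first:
Source T (3.0): use full 22 → 4 L to go.
Take 4 from Source 26 at 5.0 to finish.
Source 9, Source C, Source W, Source 5: unused.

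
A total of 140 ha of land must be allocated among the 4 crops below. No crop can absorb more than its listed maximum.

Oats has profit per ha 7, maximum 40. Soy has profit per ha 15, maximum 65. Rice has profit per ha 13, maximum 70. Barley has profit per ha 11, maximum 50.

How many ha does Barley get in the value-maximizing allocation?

Rank by profit per ha: Soy 15 > Rice 13 > Barley 11 > Oats 7.
Give Soy 65 to hit its cap of 65 → 75 left.
Rice: +70 to 70 (cap) → 5 left.
Barley: +5 (room for 50) → 5. Pool exhausted.

5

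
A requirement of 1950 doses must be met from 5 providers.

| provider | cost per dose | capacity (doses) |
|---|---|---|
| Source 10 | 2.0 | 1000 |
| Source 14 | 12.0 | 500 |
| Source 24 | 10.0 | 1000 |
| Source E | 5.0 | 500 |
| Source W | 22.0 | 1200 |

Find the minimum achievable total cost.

Use providers in increasing cost order.
Take 1000 from Source 10 at 2.0 → need 950 more.
Take 500 from Source E at 5.0 → need 450 more.
Source 24 at 10.0: take 450 of its 1000 → requirement met.
Source 14, Source W: unused.
Cost = 1000×2.0 + 500×5.0 + 450×10.0 = 9000.

9000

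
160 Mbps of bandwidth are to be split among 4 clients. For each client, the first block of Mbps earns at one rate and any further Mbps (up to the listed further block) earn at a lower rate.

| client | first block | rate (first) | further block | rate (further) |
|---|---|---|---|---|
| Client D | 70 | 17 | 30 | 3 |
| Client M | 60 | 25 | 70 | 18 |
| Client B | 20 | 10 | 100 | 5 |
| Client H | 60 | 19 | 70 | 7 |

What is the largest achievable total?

Order all 8 blocks by rate: Client M/tier1 25 > Client H/tier1 19 > Client M/tier2 18 > Client D/tier1 17 > Client B/tier1 10 > Client H/tier2 7 > Client B/tier2 5 > Client D/tier2 3.
Fill Client M tier1 block (60 at 25) ; 100 left.
Fill Client H tier1 block (60 at 19) ; 40 left.
Client M tier2 at 18: only 40 left, fill 40.
Total = 25×60 + 19×60 + 18×40 = 3360.

3360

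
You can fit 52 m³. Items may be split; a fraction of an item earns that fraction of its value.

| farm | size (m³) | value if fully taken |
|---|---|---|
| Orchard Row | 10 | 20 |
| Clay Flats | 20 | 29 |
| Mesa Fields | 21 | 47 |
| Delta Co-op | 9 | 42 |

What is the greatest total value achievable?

126.4

Best value per unit of size first: Delta Co-op 42/9≈4.67, Mesa Fields 47/21≈2.24, Orchard Row 20/10≈2, Clay Flats 29/20≈1.45.
Take all of Delta Co-op (9 m³, value 42) ; 43 m³ left.
All 21 m³ of Mesa Fields fit (value 47) ; 22 remain.
Orchard Row: take in full, 10 m³ for value 20 ; 12 left.
12 m³ left: a 12/20 share of Clay Flats gives 29×12/20 = 17.4.
Total value = 126.4.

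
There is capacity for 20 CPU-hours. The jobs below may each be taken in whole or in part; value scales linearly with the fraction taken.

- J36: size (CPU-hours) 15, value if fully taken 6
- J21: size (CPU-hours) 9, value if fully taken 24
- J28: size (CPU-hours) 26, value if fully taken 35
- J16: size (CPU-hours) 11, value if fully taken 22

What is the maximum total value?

Best value per unit of size first: J21 24/9≈2.67, J16 22/11≈2, J28 35/26≈1.35, J36 6/15≈0.4.
Take all of J21 (9 CPU-hours, value 24) ; 11 CPU-hours left.
Take all of J16 (11 CPU-hours, value 22) ; 0 CPU-hours left.
Total value = 46.

46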